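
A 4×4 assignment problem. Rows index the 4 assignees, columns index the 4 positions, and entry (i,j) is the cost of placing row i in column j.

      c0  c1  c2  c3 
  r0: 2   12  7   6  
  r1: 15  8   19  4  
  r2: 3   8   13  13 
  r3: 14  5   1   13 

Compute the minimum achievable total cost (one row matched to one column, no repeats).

Minimum assignment cost: 15

optimal assignment: row0→col0 (cost 2), row1→col3 (cost 4), row2→col1 (cost 8), row3→col2 (cost 1)
total = 2 + 4 + 8 + 1 = 15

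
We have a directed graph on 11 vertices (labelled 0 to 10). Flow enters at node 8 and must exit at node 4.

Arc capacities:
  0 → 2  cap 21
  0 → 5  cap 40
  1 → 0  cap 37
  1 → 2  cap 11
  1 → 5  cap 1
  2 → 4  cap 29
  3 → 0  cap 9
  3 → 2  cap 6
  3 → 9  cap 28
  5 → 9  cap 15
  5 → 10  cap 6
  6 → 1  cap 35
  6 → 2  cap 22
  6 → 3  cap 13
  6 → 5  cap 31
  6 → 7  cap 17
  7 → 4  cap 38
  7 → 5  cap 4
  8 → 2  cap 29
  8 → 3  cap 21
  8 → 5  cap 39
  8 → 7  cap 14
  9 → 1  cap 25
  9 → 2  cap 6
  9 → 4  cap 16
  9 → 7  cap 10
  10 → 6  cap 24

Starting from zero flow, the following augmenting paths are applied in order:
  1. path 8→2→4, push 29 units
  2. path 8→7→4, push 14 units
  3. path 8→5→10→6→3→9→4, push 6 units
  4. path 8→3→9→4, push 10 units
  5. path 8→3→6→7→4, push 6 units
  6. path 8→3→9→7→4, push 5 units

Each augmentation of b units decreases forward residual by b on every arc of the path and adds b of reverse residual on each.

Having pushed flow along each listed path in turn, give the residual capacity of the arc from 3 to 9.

Residual capacity of (3,9): 7

after path 1 (8→2→4, push 29): res(3,9)=28
after path 2 (8→7→4, push 14): res(3,9)=28
after path 3 (8→5→10→6→3→9→4, push 6): res(3,9)=22
after path 4 (8→3→9→4, push 10): res(3,9)=12
after path 5 (8→3→6→7→4, push 6): res(3,9)=12
after path 6 (8→3→9→7→4, push 5): res(3,9)=7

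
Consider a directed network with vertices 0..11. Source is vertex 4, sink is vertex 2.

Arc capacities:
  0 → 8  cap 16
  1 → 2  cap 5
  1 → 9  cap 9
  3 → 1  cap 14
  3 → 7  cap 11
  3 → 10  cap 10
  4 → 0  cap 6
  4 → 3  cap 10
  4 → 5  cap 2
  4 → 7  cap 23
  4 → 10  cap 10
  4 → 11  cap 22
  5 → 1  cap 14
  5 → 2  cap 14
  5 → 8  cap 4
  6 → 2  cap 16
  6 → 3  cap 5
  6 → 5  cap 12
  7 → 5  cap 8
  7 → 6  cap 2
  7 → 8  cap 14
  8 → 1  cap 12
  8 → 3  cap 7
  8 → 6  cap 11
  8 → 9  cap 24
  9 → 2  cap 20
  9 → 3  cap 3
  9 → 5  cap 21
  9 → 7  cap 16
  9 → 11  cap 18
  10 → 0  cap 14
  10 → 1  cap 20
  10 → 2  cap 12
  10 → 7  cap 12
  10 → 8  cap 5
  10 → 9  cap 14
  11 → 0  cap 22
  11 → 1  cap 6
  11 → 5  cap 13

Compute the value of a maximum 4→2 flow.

Maximum flow value: 64

augment #1: 4→5→2 bottleneck 2, total now 2
augment #2: 4→10→2 bottleneck 10, total now 12
augment #3: 4→3→1→2 bottleneck 5, total now 17
augment #4: 4→3→10→2 bottleneck 2, total now 19
augment #5: 4→7→5→2 bottleneck 8, total now 27
augment #6: 4→7→6→2 bottleneck 2, total now 29
augment #7: 4→11→5→2 bottleneck 4, total now 33
augment #8: 4→0→8→6→2 bottleneck 6, total now 39
augment #9: 4→3→1→9→2 bottleneck 3, total now 42
augment #10: 4→7→8→6→2 bottleneck 5, total now 47
augment #11: 4→7→8→9→2 bottleneck 8, total now 55
augment #12: 4→11→1→9→2 bottleneck 6, total now 61
augment #13: 4→11→0→8→9→2 bottleneck 3, total now 64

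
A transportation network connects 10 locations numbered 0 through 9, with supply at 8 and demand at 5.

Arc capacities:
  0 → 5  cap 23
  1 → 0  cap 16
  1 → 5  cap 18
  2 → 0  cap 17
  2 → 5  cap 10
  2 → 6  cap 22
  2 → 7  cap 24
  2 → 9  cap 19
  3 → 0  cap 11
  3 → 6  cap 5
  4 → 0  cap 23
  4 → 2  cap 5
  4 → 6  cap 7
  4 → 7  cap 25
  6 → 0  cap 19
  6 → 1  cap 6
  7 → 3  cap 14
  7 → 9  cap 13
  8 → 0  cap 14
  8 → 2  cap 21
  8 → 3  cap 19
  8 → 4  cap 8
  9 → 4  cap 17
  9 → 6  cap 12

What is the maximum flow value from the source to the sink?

augment #1: 8→0→5 bottleneck 14, total now 14
augment #2: 8→2→5 bottleneck 10, total now 24
augment #3: 8→2→0→5 bottleneck 9, total now 33
augment #4: 8→2→6→1→5 bottleneck 2, total now 35
augment #5: 8→3→6→1→5 bottleneck 4, total now 39

Maximum flow value: 39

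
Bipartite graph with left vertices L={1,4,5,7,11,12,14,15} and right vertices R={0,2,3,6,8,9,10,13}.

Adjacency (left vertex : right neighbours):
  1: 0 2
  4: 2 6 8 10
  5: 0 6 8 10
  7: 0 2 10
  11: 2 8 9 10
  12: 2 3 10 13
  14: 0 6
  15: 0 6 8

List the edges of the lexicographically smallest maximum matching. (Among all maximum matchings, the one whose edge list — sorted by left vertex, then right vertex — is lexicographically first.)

Lex-smallest maximum matching: {(1,0), (4,2), (5,6), (7,10), (11,9), (12,3), (15,8)}

|M| = 7 (so the lex-smallest maximum matching has 7 edges)
process left vertices in ascending order; for each, take the smallest-labelled available neighbour that still permits 7 edges overall, or leave it unmatched if none does
lex-smallest matching: {1-0, 4-2, 5-6, 7-10, 11-9, 12-3, 15-8}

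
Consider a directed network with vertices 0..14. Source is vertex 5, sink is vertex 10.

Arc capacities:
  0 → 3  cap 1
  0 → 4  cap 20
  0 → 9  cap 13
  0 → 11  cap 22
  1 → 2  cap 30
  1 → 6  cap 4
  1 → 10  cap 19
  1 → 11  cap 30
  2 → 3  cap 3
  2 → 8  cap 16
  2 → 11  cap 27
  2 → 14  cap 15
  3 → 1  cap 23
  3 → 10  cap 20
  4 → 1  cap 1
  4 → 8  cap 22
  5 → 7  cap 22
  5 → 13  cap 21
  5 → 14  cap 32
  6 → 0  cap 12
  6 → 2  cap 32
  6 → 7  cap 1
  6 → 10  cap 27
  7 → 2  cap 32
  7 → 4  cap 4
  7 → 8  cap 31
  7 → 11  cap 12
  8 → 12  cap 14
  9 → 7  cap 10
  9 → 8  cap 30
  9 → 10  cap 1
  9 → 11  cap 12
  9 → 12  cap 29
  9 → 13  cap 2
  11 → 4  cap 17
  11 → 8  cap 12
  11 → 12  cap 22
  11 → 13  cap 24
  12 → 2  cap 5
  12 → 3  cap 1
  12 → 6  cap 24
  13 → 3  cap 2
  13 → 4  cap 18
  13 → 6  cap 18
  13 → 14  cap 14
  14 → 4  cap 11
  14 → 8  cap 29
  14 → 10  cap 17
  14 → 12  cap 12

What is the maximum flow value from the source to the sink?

Maximum flow value: 53

augment #1: 5→14→10 bottleneck 17, total now 17
augment #2: 5→13→3→10 bottleneck 2, total now 19
augment #3: 5→13→6→10 bottleneck 18, total now 37
augment #4: 5→7→2→3→10 bottleneck 3, total now 40
augment #5: 5→7→4→1→10 bottleneck 1, total now 41
augment #6: 5→14→12→3→10 bottleneck 1, total now 42
augment #7: 5→14→12→6→10 bottleneck 9, total now 51
augment #8: 5→14→12→6→0→3→10 bottleneck 1, total now 52
augment #9: 5→14→12→6→0→9→10 bottleneck 1, total now 53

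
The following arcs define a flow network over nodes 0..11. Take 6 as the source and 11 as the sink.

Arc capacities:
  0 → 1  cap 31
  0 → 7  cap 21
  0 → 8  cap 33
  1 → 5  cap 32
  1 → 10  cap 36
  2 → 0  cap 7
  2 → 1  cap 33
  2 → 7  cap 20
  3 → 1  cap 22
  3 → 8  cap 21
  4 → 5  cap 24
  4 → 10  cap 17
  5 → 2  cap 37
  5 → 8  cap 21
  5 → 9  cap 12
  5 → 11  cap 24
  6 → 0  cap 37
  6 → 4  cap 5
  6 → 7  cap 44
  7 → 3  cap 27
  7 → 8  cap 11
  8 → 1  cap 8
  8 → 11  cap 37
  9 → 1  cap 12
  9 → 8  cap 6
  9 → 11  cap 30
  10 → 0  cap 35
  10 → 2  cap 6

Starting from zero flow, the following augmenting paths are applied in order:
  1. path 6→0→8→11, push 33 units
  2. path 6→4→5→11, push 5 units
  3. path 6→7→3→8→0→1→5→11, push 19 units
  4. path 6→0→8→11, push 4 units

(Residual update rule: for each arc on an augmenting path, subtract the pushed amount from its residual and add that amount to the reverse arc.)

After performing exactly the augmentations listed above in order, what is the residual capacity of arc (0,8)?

Residual capacity of (0,8): 15

after path 1 (6→0→8→11, push 33): res(0,8)=0
after path 2 (6→4→5→11, push 5): res(0,8)=0
after path 3 (6→7→3→8→0→1→5→11, push 19): res(0,8)=19
after path 4 (6→0→8→11, push 4): res(0,8)=15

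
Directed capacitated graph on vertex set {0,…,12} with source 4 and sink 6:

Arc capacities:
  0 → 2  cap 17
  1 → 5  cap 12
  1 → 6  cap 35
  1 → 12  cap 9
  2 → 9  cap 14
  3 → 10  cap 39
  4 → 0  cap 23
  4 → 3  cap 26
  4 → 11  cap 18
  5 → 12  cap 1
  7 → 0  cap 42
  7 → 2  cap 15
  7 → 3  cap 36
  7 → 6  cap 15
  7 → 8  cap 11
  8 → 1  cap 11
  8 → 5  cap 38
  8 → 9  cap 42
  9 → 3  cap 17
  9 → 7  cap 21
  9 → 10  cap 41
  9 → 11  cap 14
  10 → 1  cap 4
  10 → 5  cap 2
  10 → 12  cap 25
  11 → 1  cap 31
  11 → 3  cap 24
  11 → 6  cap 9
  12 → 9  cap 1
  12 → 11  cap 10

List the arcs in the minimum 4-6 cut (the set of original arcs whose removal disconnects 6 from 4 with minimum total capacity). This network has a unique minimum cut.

Min-cut arcs: {(2,9), (4,11), (10,1), (12,9), (12,11)} (total capacity 47)

augment #1: 4→11→6 push 9
augment #2: 4→11→1→6 push 9
augment #3: 4→3→10→1→6 push 4
augment #4: 4→0→2→9→7→6 push 14
augment #5: 4→3→10→12→9→7→6 push 1
augment #6: 4→3→10→12→11→1→6 push 10
max flow = 47; residual-reachable set from 4 gives S-side
cut edges (S→T): {(2,9), (4,11), (10,1), (12,9), (12,11)} total cap 47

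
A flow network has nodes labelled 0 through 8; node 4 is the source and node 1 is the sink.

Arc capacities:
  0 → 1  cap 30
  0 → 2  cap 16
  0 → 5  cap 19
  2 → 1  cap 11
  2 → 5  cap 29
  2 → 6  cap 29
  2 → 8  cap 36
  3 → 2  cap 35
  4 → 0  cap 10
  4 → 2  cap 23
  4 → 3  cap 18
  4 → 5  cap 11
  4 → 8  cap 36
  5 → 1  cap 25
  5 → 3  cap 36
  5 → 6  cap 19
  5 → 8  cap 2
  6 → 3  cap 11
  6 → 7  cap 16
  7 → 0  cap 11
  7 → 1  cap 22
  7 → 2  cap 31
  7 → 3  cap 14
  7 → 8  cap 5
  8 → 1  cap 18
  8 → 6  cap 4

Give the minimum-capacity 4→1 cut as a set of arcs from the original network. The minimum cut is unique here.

augment #1: 4→0→1 push 10
augment #2: 4→2→1 push 11
augment #3: 4→5→1 push 11
augment #4: 4→8→1 push 18
augment #5: 4→2→5→1 push 12
augment #6: 4→3→2→5→1 push 2
augment #7: 4→8→6→7→1 push 4
augment #8: 4→3→2→6→7→1 push 12
max flow = 80; residual-reachable set from 4 gives S-side
cut edges (S→T): {(2,1), (4,0), (5,1), (6,7), (8,1)} total cap 80

Min-cut arcs: {(2,1), (4,0), (5,1), (6,7), (8,1)} (total capacity 80)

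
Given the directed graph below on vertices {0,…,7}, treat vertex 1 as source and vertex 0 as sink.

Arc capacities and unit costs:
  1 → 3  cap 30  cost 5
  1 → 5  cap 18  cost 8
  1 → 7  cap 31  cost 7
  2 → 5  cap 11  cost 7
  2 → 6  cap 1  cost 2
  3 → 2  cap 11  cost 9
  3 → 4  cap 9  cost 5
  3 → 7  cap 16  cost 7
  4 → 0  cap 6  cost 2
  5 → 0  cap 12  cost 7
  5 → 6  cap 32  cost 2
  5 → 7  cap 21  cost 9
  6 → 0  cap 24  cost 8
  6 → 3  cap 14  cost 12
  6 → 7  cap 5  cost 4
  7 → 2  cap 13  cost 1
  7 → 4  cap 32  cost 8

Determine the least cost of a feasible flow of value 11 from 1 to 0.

Minimum cost for 11 units: 147

shortest-cost path #1: 1→3→4→0 push 6 @ unit cost 12 (adds 72)
shortest-cost path #2: 1→5→0 push 5 @ unit cost 15 (adds 75)
total cost = 147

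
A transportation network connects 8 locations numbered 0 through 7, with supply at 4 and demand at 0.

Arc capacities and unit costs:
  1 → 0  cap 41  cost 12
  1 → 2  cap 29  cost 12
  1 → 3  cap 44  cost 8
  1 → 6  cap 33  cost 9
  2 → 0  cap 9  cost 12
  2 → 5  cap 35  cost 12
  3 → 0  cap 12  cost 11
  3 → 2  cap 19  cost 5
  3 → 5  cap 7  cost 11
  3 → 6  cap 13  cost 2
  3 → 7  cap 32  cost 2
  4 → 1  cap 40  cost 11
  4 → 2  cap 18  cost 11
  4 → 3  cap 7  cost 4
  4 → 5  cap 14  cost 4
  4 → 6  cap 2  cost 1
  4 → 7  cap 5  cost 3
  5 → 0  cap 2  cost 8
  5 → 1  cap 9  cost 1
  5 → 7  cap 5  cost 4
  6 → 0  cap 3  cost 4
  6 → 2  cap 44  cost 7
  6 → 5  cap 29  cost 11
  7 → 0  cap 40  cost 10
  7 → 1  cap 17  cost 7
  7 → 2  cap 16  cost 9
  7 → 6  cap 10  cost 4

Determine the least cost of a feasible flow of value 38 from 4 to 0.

Minimum cost for 38 units: 636

shortest-cost path #1: 4→6→0 push 2 @ unit cost 5 (adds 10)
shortest-cost path #2: 4→3→6→0 push 1 @ unit cost 10 (adds 10)
shortest-cost path #3: 4→5→0 push 2 @ unit cost 12 (adds 24)
shortest-cost path #4: 4→7→0 push 5 @ unit cost 13 (adds 65)
shortest-cost path #5: 4→3→0 push 6 @ unit cost 15 (adds 90)
shortest-cost path #6: 4→5→1→0 push 9 @ unit cost 17 (adds 153)
shortest-cost path #7: 4→5→7→0 push 3 @ unit cost 18 (adds 54)
shortest-cost path #8: 4→1→0 push 10 @ unit cost 23 (adds 230)
total cost = 636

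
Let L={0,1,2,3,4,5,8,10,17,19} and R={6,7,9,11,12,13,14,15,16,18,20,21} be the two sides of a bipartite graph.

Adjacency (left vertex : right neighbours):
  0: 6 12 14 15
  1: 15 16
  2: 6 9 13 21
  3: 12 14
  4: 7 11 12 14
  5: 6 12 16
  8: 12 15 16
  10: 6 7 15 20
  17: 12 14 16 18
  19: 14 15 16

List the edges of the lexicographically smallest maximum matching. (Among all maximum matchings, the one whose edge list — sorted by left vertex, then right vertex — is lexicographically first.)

|M| = 9 (so the lex-smallest maximum matching has 9 edges)
process left vertices in ascending order; for each, take the smallest-labelled available neighbour that still permits 9 edges overall, or leave it unmatched if none does
lex-smallest matching: {0-6, 1-15, 2-9, 3-12, 4-7, 5-16, 10-20, 17-18, 19-14}

Lex-smallest maximum matching: {(0,6), (1,15), (2,9), (3,12), (4,7), (5,16), (10,20), (17,18), (19,14)}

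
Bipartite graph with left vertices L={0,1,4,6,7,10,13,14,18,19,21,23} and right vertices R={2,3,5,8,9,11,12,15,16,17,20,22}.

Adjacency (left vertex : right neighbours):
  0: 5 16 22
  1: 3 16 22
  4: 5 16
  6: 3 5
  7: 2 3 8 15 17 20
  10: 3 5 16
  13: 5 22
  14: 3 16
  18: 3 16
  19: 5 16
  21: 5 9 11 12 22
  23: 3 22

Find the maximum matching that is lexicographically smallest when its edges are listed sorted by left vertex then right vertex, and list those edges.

|M| = 6 (so the lex-smallest maximum matching has 6 edges)
process left vertices in ascending order; for each, take the smallest-labelled available neighbour that still permits 6 edges overall, or leave it unmatched if none does
lex-smallest matching: {0-5, 1-3, 4-16, 7-2, 13-22, 21-9}

Lex-smallest maximum matching: {(0,5), (1,3), (4,16), (7,2), (13,22), (21,9)}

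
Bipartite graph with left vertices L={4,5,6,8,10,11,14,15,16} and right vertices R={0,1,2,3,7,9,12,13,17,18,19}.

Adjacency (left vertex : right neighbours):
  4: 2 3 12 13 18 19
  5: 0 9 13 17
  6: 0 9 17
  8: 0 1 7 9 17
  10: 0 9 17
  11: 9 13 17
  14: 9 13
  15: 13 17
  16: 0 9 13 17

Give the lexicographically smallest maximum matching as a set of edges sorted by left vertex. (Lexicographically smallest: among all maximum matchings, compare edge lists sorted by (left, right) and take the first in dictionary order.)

Lex-smallest maximum matching: {(4,2), (5,0), (6,9), (8,1), (10,17), (11,13)}

|M| = 6 (so the lex-smallest maximum matching has 6 edges)
process left vertices in ascending order; for each, take the smallest-labelled available neighbour that still permits 6 edges overall, or leave it unmatched if none does
lex-smallest matching: {4-2, 5-0, 6-9, 8-1, 10-17, 11-13}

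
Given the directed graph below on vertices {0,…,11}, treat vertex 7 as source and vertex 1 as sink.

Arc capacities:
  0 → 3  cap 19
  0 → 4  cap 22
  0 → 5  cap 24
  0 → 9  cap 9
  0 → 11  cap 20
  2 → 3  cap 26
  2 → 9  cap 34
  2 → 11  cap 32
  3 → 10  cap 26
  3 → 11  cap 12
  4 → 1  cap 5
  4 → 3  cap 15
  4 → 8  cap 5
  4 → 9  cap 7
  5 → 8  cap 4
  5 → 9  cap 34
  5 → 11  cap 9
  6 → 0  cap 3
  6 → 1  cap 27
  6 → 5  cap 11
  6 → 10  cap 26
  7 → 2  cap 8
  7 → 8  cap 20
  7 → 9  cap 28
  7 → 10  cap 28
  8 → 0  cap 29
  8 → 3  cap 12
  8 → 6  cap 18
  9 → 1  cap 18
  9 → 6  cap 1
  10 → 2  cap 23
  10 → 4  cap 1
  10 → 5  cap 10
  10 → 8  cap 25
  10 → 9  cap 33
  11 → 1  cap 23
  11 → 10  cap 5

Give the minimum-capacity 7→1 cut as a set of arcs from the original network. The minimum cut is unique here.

Min-cut arcs: {(4,1), (8,6), (9,1), (9,6), (11,1)} (total capacity 65)

augment #1: 7→9→1 push 18
augment #2: 7→2→11→1 push 8
augment #3: 7→8→6→1 push 18
augment #4: 7→9→6→1 push 1
augment #5: 7→10→4→1 push 1
augment #6: 7→8→0→4→1 push 2
augment #7: 7→10→2→11→1 push 15
augment #8: 7→10→8→0→4→1 push 2
max flow = 65; residual-reachable set from 7 gives S-side
cut edges (S→T): {(4,1), (8,6), (9,1), (9,6), (11,1)} total cap 65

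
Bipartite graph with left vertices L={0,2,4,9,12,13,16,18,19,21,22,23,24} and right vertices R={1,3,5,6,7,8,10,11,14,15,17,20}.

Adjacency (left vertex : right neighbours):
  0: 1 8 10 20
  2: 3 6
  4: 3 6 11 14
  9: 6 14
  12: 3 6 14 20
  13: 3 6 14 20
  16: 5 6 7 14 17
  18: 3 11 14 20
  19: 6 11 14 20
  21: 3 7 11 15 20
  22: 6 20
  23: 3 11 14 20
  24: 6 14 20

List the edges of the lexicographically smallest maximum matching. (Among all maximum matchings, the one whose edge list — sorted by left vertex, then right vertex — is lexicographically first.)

Lex-smallest maximum matching: {(0,1), (2,3), (4,6), (9,14), (12,20), (16,5), (18,11), (21,7)}

|M| = 8 (so the lex-smallest maximum matching has 8 edges)
process left vertices in ascending order; for each, take the smallest-labelled available neighbour that still permits 8 edges overall, or leave it unmatched if none does
lex-smallest matching: {0-1, 2-3, 4-6, 9-14, 12-20, 16-5, 18-11, 21-7}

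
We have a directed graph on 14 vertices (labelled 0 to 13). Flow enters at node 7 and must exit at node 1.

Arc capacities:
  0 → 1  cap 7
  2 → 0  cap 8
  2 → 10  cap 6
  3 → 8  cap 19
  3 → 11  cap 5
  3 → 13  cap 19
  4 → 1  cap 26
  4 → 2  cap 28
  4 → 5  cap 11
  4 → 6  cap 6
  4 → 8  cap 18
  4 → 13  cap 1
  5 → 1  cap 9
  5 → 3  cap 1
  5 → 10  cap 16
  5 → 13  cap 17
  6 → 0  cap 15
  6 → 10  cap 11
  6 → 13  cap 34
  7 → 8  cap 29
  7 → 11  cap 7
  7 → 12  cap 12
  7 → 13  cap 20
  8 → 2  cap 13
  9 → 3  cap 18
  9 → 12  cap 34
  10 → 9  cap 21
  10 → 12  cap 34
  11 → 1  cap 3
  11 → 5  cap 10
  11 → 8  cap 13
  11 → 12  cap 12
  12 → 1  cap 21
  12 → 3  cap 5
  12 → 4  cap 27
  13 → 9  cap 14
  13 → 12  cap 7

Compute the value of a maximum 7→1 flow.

Maximum flow value: 52

augment #1: 7→11→1 bottleneck 3, total now 3
augment #2: 7→12→1 bottleneck 12, total now 15
augment #3: 7→11→5→1 bottleneck 4, total now 19
augment #4: 7→13→12→1 bottleneck 7, total now 26
augment #5: 7→8→2→0→1 bottleneck 7, total now 33
augment #6: 7→13→9→12→1 bottleneck 2, total now 35
augment #7: 7→13→9→12→4→1 bottleneck 11, total now 46
augment #8: 7→8→2→10→12→4→1 bottleneck 6, total now 52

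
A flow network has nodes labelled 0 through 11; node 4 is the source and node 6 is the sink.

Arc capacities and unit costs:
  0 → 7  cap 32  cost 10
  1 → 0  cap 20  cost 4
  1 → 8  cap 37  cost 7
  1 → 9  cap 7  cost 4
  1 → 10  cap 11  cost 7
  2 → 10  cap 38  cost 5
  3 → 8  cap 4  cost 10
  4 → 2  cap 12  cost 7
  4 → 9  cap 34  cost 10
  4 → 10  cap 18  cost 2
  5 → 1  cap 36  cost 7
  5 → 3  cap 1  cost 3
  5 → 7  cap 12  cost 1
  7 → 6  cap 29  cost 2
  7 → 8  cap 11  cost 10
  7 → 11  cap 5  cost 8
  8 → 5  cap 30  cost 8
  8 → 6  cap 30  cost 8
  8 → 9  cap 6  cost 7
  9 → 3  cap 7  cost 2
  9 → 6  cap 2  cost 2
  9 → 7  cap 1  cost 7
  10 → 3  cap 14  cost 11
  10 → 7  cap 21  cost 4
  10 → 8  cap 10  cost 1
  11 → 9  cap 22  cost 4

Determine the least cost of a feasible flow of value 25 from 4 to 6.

Minimum cost for 25 units: 262

shortest-cost path #1: 4→10→7→6 push 18 @ unit cost 8 (adds 144)
shortest-cost path #2: 4→9→6 push 2 @ unit cost 12 (adds 24)
shortest-cost path #3: 4→2→10→7→6 push 3 @ unit cost 18 (adds 54)
shortest-cost path #4: 4→9→7→6 push 1 @ unit cost 19 (adds 19)
shortest-cost path #5: 4→2→10→8→6 push 1 @ unit cost 21 (adds 21)
total cost = 262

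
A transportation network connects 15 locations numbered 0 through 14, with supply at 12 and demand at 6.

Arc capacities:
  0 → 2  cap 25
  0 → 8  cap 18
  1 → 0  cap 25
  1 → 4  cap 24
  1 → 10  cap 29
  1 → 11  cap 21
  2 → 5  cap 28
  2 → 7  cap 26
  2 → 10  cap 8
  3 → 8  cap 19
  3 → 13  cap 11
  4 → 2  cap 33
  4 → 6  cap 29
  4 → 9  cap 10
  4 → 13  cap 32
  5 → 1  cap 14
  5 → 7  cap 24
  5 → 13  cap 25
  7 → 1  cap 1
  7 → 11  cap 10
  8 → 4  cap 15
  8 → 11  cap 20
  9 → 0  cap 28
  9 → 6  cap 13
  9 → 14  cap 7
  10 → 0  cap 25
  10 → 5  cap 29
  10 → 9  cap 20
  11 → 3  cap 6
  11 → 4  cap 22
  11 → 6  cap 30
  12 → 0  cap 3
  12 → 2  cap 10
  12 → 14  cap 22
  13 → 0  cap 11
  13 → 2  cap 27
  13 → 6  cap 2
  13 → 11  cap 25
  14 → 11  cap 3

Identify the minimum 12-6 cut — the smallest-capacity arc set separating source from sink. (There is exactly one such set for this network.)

augment #1: 12→14→11→6 push 3
augment #2: 12→0→8→4→6 push 3
augment #3: 12→2→5→13→6 push 2
augment #4: 12→2→7→11→6 push 8
max flow = 16; residual-reachable set from 12 gives S-side
cut edges (S→T): {(12,0), (12,2), (14,11)} total cap 16

Min-cut arcs: {(12,0), (12,2), (14,11)} (total capacity 16)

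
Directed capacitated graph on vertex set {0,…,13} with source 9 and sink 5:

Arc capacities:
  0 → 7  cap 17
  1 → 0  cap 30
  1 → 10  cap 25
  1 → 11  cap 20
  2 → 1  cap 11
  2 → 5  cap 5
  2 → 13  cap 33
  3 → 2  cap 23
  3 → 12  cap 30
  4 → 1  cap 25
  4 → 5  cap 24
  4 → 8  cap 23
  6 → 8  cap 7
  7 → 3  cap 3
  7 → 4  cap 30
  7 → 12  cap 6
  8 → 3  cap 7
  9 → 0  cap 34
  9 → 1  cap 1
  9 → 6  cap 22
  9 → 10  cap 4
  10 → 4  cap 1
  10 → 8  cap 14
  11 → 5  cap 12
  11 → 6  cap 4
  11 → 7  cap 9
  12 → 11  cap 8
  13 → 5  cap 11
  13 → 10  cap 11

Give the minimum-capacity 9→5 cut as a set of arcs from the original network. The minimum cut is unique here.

augment #1: 9→1→11→5 push 1
augment #2: 9→10→4→5 push 1
augment #3: 9→0→7→4→5 push 17
augment #4: 9→6→8→3→2→5 push 5
augment #5: 9→6→8→3→2→13→5 push 2
max flow = 26; residual-reachable set from 9 gives S-side
cut edges (S→T): {(0,7), (8,3), (9,1), (10,4)} total cap 26

Min-cut arcs: {(0,7), (8,3), (9,1), (10,4)} (total capacity 26)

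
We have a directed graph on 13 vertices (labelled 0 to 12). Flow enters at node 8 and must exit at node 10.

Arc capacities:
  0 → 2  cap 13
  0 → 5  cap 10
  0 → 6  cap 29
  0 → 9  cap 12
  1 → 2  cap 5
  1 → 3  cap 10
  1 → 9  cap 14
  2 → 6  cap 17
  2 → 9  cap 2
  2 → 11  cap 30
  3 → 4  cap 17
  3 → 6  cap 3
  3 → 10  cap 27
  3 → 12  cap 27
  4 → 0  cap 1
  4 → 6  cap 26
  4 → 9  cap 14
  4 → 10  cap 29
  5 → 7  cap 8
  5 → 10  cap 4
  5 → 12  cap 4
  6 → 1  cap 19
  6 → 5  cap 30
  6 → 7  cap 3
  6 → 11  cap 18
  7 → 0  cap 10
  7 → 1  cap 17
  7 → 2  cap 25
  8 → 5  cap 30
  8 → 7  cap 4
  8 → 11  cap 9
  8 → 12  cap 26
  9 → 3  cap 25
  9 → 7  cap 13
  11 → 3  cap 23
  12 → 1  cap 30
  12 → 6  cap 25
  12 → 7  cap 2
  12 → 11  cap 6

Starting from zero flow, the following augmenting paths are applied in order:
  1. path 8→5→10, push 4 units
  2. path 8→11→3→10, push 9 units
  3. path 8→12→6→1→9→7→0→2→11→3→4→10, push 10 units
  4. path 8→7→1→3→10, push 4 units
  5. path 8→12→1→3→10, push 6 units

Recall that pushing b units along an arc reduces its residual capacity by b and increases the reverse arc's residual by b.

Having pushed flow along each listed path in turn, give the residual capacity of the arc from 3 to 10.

Residual capacity of (3,10): 8

after path 1 (8→5→10, push 4): res(3,10)=27
after path 2 (8→11→3→10, push 9): res(3,10)=18
after path 3 (8→12→6→1→9→7→0→2→11→3→4→10, push 10): res(3,10)=18
after path 4 (8→7→1→3→10, push 4): res(3,10)=14
after path 5 (8→12→1→3→10, push 6): res(3,10)=8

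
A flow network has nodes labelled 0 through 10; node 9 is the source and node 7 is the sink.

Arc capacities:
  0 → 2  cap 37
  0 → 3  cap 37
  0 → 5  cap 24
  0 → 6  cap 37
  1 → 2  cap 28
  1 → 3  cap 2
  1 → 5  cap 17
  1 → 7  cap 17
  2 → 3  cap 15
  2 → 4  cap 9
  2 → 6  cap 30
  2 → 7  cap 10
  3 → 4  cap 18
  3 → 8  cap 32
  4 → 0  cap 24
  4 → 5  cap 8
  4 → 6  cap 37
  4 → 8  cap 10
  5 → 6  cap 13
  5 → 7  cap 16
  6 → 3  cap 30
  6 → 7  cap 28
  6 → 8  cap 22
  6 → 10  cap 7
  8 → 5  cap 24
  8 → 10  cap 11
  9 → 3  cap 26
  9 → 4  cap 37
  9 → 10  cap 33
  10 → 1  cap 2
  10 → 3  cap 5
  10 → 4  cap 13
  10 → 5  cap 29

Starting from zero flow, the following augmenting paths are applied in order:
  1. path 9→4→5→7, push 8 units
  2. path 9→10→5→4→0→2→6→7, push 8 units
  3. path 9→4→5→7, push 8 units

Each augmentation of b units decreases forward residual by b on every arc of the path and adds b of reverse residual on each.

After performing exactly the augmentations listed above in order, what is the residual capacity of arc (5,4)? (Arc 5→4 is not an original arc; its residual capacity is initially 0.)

after path 1 (9→4→5→7, push 8): res(5,4)=8
after path 2 (9→10→5→4→0→2→6→7, push 8): res(5,4)=0
after path 3 (9→4→5→7, push 8): res(5,4)=8

Residual capacity of (5,4): 8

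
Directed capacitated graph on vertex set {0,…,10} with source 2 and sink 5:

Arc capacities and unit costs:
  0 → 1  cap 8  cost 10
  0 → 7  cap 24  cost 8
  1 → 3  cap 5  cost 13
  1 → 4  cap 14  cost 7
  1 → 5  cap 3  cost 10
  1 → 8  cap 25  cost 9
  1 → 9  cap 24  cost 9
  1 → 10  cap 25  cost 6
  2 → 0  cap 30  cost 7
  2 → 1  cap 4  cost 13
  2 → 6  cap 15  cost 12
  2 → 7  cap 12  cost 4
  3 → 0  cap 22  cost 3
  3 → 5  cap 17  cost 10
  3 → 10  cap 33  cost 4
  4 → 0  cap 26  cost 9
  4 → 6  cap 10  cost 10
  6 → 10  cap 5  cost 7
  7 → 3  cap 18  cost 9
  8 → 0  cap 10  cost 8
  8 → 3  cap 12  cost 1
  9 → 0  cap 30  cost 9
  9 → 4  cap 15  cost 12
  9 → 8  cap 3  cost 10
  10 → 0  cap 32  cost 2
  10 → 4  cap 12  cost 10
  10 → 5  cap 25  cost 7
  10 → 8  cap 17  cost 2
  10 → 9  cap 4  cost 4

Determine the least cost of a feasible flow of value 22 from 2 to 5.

shortest-cost path #1: 2→1→5 push 3 @ unit cost 23 (adds 69)
shortest-cost path #2: 2→7→3→5 push 12 @ unit cost 23 (adds 276)
shortest-cost path #3: 2→6→10→5 push 5 @ unit cost 26 (adds 130)
shortest-cost path #4: 2→1→10→5 push 1 @ unit cost 26 (adds 26)
shortest-cost path #5: 2→0→1→10→5 push 1 @ unit cost 30 (adds 30)
total cost = 531

Minimum cost for 22 units: 531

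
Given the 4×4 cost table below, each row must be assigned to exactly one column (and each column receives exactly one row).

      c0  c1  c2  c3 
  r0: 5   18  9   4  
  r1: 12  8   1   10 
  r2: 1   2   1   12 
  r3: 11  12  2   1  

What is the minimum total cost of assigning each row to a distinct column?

Minimum assignment cost: 9

optimal assignment: row0→col0 (cost 5), row1→col2 (cost 1), row2→col1 (cost 2), row3→col3 (cost 1)
total = 5 + 1 + 2 + 1 = 9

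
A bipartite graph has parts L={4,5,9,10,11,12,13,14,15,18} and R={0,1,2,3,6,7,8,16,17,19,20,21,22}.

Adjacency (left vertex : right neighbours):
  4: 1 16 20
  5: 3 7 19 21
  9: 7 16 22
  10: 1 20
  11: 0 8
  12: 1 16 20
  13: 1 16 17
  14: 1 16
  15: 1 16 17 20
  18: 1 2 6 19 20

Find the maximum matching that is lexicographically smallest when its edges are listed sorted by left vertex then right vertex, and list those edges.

|M| = 8 (so the lex-smallest maximum matching has 8 edges)
process left vertices in ascending order; for each, take the smallest-labelled available neighbour that still permits 8 edges overall, or leave it unmatched if none does
lex-smallest matching: {4-1, 5-3, 9-7, 10-20, 11-0, 12-16, 13-17, 18-2}

Lex-smallest maximum matching: {(4,1), (5,3), (9,7), (10,20), (11,0), (12,16), (13,17), (18,2)}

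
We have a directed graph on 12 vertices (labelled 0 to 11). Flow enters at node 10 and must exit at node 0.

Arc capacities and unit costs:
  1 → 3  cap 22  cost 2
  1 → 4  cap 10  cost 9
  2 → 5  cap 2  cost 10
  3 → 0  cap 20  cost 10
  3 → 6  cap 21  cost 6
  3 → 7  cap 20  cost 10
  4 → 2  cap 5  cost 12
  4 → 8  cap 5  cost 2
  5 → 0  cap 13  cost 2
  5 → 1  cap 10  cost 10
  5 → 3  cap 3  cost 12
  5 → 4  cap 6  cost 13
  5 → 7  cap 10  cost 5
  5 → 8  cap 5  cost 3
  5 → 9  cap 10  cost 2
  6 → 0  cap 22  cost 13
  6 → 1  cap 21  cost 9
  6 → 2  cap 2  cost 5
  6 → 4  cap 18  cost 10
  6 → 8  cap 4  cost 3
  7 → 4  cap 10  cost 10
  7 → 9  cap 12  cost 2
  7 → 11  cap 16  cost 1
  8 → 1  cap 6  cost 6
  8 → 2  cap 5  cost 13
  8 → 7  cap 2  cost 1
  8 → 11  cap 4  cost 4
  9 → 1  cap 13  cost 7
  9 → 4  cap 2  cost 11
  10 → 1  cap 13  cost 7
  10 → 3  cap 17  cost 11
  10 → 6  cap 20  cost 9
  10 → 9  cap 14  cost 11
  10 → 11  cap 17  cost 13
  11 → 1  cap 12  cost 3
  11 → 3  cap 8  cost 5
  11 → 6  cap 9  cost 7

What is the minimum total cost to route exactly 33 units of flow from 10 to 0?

shortest-cost path #1: 10→1→3→0 push 13 @ unit cost 19 (adds 247)
shortest-cost path #2: 10→3→0 push 7 @ unit cost 21 (adds 147)
shortest-cost path #3: 10→6→0 push 13 @ unit cost 22 (adds 286)
total cost = 680

Minimum cost for 33 units: 680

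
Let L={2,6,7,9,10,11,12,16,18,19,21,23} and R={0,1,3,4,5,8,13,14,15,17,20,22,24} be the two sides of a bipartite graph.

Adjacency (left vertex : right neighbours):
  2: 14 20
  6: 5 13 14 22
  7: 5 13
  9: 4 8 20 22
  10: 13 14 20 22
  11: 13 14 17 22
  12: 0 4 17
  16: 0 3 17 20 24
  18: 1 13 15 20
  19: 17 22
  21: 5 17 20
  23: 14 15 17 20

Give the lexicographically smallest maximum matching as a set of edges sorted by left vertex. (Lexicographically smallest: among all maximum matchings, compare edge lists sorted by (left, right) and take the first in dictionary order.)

Lex-smallest maximum matching: {(2,14), (6,5), (7,13), (9,4), (10,20), (11,17), (12,0), (16,3), (18,1), (19,22), (23,15)}

|M| = 11 (so the lex-smallest maximum matching has 11 edges)
process left vertices in ascending order; for each, take the smallest-labelled available neighbour that still permits 11 edges overall, or leave it unmatched if none does
lex-smallest matching: {2-14, 6-5, 7-13, 9-4, 10-20, 11-17, 12-0, 16-3, 18-1, 19-22, 23-15}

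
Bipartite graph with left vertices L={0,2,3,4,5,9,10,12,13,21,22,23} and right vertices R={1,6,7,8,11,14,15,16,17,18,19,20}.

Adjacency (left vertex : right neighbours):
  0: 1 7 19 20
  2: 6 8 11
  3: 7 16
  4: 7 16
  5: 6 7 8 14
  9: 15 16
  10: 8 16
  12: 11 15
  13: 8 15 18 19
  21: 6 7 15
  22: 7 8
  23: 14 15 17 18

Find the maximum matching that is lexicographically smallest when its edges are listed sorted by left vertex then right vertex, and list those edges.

Lex-smallest maximum matching: {(0,1), (2,6), (3,7), (4,16), (5,14), (9,15), (10,8), (12,11), (13,18), (23,17)}

|M| = 10 (so the lex-smallest maximum matching has 10 edges)
process left vertices in ascending order; for each, take the smallest-labelled available neighbour that still permits 10 edges overall, or leave it unmatched if none does
lex-smallest matching: {0-1, 2-6, 3-7, 4-16, 5-14, 9-15, 10-8, 12-11, 13-18, 23-17}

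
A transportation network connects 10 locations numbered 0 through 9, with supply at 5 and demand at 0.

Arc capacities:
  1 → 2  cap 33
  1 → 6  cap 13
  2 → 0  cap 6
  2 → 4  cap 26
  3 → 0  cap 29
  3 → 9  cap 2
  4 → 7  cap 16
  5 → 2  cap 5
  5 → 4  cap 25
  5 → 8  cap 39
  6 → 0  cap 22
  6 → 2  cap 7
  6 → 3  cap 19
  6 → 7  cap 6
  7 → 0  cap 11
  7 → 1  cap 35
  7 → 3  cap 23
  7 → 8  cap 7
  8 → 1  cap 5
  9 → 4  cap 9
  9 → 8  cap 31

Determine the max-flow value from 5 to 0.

augment #1: 5→2→0 bottleneck 5, total now 5
augment #2: 5→4→7→0 bottleneck 11, total now 16
augment #3: 5→4→7→3→0 bottleneck 5, total now 21
augment #4: 5→8→1→2→0 bottleneck 1, total now 22
augment #5: 5→8→1→6→0 bottleneck 4, total now 26

Maximum flow value: 26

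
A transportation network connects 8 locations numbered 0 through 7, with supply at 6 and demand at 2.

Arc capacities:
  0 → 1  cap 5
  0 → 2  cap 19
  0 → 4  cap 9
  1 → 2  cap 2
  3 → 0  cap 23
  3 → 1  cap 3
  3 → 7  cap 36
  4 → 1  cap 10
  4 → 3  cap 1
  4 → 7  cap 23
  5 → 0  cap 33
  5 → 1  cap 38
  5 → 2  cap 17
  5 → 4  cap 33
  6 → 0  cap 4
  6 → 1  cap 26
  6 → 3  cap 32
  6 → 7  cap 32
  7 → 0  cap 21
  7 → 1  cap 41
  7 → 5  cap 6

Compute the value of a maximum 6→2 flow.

Maximum flow value: 27

augment #1: 6→0→2 bottleneck 4, total now 4
augment #2: 6→1→2 bottleneck 2, total now 6
augment #3: 6→3→0→2 bottleneck 15, total now 21
augment #4: 6→7→5→2 bottleneck 6, total now 27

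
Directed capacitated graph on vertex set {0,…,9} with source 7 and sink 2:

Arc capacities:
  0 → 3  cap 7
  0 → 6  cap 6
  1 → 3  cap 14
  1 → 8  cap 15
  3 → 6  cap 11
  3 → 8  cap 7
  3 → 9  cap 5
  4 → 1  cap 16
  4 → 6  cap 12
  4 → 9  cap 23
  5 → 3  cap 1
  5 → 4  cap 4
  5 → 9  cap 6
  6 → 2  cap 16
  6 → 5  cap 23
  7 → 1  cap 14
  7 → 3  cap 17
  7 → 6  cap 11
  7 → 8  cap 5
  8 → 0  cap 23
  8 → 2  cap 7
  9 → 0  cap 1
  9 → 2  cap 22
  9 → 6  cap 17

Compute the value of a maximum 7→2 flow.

Maximum flow value: 38

augment #1: 7→6→2 bottleneck 11, total now 11
augment #2: 7→8→2 bottleneck 5, total now 16
augment #3: 7→1→8→2 bottleneck 2, total now 18
augment #4: 7→3→6→2 bottleneck 5, total now 23
augment #5: 7→3→9→2 bottleneck 5, total now 28
augment #6: 7→3→6→5→9→2 bottleneck 6, total now 34
augment #7: 7→1→8→0→6→5→4→9→2 bottleneck 4, total now 38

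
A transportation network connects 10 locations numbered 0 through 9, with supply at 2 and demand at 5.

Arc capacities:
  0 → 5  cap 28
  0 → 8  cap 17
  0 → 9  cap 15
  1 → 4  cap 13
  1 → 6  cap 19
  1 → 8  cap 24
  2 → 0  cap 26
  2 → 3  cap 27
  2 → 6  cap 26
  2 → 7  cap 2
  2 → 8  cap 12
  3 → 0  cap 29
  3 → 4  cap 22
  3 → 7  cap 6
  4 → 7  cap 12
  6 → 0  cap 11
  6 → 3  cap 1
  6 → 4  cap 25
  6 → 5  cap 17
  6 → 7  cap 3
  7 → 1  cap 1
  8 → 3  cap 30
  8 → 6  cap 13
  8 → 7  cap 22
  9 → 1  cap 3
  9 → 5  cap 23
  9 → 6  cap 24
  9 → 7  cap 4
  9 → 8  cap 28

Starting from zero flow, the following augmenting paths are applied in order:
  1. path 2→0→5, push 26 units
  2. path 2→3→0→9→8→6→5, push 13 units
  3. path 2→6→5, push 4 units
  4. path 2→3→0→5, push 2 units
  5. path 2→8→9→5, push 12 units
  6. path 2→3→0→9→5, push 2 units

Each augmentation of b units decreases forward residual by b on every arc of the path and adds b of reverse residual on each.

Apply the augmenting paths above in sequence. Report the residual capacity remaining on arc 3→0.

after path 1 (2→0→5, push 26): res(3,0)=29
after path 2 (2→3→0→9→8→6→5, push 13): res(3,0)=16
after path 3 (2→6→5, push 4): res(3,0)=16
after path 4 (2→3→0→5, push 2): res(3,0)=14
after path 5 (2→8→9→5, push 12): res(3,0)=14
after path 6 (2→3→0→9→5, push 2): res(3,0)=12

Residual capacity of (3,0): 12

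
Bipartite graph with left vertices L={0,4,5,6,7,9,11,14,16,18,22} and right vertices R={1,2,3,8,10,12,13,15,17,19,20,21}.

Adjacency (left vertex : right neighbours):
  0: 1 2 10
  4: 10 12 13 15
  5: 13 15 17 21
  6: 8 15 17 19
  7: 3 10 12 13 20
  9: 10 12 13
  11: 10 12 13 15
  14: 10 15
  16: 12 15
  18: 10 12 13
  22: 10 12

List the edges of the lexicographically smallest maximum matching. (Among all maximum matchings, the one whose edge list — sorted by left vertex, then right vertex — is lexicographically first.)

|M| = 8 (so the lex-smallest maximum matching has 8 edges)
process left vertices in ascending order; for each, take the smallest-labelled available neighbour that still permits 8 edges overall, or leave it unmatched if none does
lex-smallest matching: {0-1, 4-10, 5-17, 6-8, 7-3, 9-12, 11-13, 14-15}

Lex-smallest maximum matching: {(0,1), (4,10), (5,17), (6,8), (7,3), (9,12), (11,13), (14,15)}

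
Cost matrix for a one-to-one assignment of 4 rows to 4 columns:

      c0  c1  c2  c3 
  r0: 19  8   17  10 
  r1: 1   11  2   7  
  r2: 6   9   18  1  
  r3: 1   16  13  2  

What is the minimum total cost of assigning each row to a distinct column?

optimal assignment: row0→col1 (cost 8), row1→col2 (cost 2), row2→col3 (cost 1), row3→col0 (cost 1)
total = 8 + 2 + 1 + 1 = 12

Minimum assignment cost: 12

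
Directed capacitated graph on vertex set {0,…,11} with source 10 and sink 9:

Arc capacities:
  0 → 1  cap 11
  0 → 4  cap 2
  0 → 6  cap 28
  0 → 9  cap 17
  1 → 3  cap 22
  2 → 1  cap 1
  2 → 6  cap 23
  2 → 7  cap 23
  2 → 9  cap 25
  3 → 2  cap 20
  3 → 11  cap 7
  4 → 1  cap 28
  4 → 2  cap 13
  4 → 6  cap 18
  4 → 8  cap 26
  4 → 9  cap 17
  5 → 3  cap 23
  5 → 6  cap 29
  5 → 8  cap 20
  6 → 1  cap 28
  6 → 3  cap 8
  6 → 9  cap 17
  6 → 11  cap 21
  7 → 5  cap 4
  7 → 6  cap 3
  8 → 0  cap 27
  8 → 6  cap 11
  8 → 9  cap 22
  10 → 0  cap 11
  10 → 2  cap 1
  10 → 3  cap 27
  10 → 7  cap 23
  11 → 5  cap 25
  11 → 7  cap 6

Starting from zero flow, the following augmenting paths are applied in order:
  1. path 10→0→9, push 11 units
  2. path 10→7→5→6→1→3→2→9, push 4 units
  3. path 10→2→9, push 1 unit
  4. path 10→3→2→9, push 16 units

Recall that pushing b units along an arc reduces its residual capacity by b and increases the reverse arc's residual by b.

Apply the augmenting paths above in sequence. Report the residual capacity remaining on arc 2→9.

after path 1 (10→0→9, push 11): res(2,9)=25
after path 2 (10→7→5→6→1→3→2→9, push 4): res(2,9)=21
after path 3 (10→2→9, push 1): res(2,9)=20
after path 4 (10→3→2→9, push 16): res(2,9)=4

Residual capacity of (2,9): 4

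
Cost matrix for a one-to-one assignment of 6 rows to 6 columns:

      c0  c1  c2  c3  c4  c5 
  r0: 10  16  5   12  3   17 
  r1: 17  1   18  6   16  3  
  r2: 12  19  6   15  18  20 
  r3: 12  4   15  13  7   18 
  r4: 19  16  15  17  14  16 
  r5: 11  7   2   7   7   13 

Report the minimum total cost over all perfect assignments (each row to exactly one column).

Minimum assignment cost: 41

optimal assignment: row0→col4 (cost 3), row1→col5 (cost 3), row2→col0 (cost 12), row3→col1 (cost 4), row4→col3 (cost 17), row5→col2 (cost 2)
total = 3 + 3 + 12 + 4 + 17 + 2 = 41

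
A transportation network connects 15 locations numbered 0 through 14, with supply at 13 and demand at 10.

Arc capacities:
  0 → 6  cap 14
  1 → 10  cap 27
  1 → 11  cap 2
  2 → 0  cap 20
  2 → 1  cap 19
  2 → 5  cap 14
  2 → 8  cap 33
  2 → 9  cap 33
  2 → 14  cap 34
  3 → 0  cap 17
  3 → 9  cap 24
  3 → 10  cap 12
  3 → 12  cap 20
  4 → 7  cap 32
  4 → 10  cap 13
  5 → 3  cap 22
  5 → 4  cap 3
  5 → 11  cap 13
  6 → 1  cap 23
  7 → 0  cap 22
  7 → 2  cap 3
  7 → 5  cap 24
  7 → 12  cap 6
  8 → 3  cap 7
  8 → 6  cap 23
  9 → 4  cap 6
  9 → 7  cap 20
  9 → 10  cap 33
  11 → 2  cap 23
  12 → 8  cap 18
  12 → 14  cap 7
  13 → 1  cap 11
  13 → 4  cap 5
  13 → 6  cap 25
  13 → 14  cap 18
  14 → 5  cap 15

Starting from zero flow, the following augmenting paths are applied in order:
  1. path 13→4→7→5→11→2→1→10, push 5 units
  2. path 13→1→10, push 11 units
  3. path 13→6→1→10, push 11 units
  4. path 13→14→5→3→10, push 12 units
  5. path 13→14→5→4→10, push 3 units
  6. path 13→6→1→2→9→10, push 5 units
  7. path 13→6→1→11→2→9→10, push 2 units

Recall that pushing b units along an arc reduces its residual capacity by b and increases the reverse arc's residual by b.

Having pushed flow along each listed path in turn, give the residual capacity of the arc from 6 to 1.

after path 1 (13→4→7→5→11→2→1→10, push 5): res(6,1)=23
after path 2 (13→1→10, push 11): res(6,1)=23
after path 3 (13→6→1→10, push 11): res(6,1)=12
after path 4 (13→14→5→3→10, push 12): res(6,1)=12
after path 5 (13→14→5→4→10, push 3): res(6,1)=12
after path 6 (13→6→1→2→9→10, push 5): res(6,1)=7
after path 7 (13→6→1→11→2→9→10, push 2): res(6,1)=5

Residual capacity of (6,1): 5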